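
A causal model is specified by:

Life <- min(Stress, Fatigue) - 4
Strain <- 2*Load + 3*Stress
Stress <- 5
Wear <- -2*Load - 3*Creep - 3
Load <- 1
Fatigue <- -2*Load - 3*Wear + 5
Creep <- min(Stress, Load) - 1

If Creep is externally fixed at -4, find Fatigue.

Under do(Creep=-4), the mechanism Creep <- min(Stress, Load) - 1 is discarded; Creep is fixed at -4.
Wear = -2*Load - 3*Creep - 3  [with Load=1, Creep=-4]  = 7
Fatigue = -2*Load - 3*Wear + 5  [with Load=1, Wear=7]  = -18

-18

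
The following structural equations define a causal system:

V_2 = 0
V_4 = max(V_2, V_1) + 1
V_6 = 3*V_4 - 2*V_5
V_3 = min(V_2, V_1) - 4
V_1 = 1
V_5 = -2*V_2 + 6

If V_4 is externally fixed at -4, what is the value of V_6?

Under do(V_4=-4), the mechanism V_4 = max(V_2, V_1) + 1 is discarded; V_4 is fixed at -4.
V_5 = -2*V_2 + 6  [with V_2=0]  = 6
V_6 = 3*V_4 - 2*V_5  [with V_4=-4, V_5=6]  = -24

-24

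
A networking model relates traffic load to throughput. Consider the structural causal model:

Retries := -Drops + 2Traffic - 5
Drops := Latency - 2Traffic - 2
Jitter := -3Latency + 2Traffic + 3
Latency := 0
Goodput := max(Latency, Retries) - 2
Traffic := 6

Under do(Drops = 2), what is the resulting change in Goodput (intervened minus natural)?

The intervention breaks the incoming arrows to Drops: Drops := Latency - 2Traffic - 2 no longer applies, and Drops = 2.
Retries = -Drops + 2Traffic - 5  [with Drops=2, Traffic=6]  = 5
Goodput = max(Latency, Retries) - 2  [with Latency=0, Retries=5]  = 3
Without intervention: Drops = Latency - 2Traffic - 2  [with Latency=0, Traffic=6]  = -14; Retries = -Drops + 2Traffic - 5  [with Drops=-14, Traffic=6]  = 21; Goodput = max(Latency, Retries) - 2  [with Latency=0, Retries=21]  = 19.
Change = 3 − 19 = -16.

-16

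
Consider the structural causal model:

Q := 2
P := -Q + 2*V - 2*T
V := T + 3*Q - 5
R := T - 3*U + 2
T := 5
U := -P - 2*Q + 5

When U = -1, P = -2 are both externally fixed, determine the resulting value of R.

10

Setting U = -1, P = -2 by intervention discards those variables' equations.
R = T - 3*U + 2  [with T=5, U=-1]  = 10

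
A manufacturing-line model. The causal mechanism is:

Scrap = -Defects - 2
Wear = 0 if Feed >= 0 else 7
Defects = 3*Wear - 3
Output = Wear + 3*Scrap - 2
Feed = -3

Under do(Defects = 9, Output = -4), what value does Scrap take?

The joint intervention fixes Defects = 9, Output = -4, removing each variable's own equation.
Scrap = -Defects - 2  [with Defects=9]  = -11

-11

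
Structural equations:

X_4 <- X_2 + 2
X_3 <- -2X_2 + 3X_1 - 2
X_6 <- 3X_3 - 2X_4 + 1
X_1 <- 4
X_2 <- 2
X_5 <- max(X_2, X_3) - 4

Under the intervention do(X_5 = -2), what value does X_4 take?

The intervention breaks the incoming arrows to X_5: X_5 <- max(X_2, X_3) - 4 no longer applies, and X_5 = -2.
Since X_4 is not a descendant of the intervened variable, it is unaffected.
X_4 = X_2 + 2  [with X_2=2]  = 4

4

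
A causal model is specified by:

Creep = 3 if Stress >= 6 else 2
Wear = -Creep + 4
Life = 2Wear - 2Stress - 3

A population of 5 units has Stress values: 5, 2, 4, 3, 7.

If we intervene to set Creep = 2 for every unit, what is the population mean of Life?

The intervention sets Creep=2 in all 5 units regardless of Stress. Recomputing Life per unit gives -9, -3, -7, -5, -13; average -7.4.

-7.4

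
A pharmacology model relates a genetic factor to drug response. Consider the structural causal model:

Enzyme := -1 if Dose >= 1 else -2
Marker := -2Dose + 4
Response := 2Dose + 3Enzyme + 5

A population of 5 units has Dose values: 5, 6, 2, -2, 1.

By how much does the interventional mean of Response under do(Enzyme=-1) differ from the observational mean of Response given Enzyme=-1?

do(Enzyme=-1) breaks Enzyme's dependence on Dose. With Enzyme=-1 fixed, Response across the units is 12, 14, 6, -2, 4, mean 6.8.
E[Response|Enzyme=-1] averages over only the 4 units with Enzyme=-1 (Dose = 5, 6, 2, 1): Response = 12, 14, 6, 4, mean 9.
Difference = 6.8 − 9 = -2.2.

-2.2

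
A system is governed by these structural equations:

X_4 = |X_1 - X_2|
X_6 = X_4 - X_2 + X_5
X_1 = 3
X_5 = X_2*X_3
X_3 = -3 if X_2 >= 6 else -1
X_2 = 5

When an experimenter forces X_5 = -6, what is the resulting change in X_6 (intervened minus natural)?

The intervention breaks the incoming arrows to X_5: X_5 = X_2*X_3 no longer applies, and X_5 = -6.
X_4 = |X_1 - X_2|  [with X_1=3, X_2=5]  = 2
X_6 = X_4 - X_2 + X_5  [with X_4=2, X_2=5, X_5=-6]  = -9
Without intervention: X_3 = -3 if X_2 >= 6 else -1  [with X_2=5]  = -1; X_4 = |X_1 - X_2|  [with X_1=3, X_2=5]  = 2; X_5 = X_2*X_3  [with X_2=5, X_3=-1]  = -5; X_6 = X_4 - X_2 + X_5  [with X_4=2, X_2=5, X_5=-5]  = -8.
Change = -9 − (-8) = -1.

-1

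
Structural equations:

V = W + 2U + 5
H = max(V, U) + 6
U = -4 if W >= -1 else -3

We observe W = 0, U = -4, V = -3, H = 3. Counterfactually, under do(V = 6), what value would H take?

12

The intervention breaks the incoming arrows to V: V = W + 2U + 5 no longer applies, and V = 6.
U = -4 if W >= -1 else -3  [with W=0]  = -4
H = max(V, U) + 6  [with V=6, U=-4]  = 12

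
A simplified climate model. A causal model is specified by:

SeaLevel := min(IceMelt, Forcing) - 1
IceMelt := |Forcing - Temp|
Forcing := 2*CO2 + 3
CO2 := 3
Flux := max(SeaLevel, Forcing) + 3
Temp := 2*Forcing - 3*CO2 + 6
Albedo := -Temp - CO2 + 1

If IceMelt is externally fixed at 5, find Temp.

15

Under do(IceMelt=5), the mechanism IceMelt := |Forcing - Temp| is discarded; IceMelt is fixed at 5.
Since Temp is not a descendant of the intervened variable, it is unaffected.
Forcing = 2*CO2 + 3  [with CO2=3]  = 9
Temp = 2*Forcing - 3*CO2 + 6  [with Forcing=9, CO2=3]  = 15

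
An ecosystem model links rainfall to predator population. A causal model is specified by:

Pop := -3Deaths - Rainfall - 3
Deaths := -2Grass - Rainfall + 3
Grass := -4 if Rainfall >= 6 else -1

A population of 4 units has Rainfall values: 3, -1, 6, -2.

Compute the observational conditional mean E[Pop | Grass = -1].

Conditioning on Grass=-1 selects the 3 unit(s) with Rainfall ∈ {3, -1, -2}. Their Pop values: -12, -20, -22. Mean = -18.

-18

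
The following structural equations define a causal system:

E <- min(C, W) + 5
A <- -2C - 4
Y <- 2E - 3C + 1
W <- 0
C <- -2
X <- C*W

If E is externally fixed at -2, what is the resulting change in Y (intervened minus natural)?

-10

Under do(E=-2), the mechanism E <- min(C, W) + 5 is discarded; E is fixed at -2.
Y = 2E - 3C + 1  [with E=-2, C=-2]  = 3
Without intervention: E = min(C, W) + 5  [with C=-2, W=0]  = 3; Y = 2E - 3C + 1  [with E=3, C=-2]  = 13.
Change = 3 − 13 = -10.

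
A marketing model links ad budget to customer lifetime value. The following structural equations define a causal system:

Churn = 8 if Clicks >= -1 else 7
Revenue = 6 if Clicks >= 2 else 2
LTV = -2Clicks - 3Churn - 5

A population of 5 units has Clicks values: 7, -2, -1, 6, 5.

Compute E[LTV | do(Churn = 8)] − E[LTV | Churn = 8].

2.5

The intervention sets Churn=8 in all 5 units regardless of Clicks. Recomputing LTV per unit gives -43, -25, -27, -41, -39; average -35.
Conditioning on Churn=8 selects the 4 unit(s) with Clicks ∈ {7, -1, 6, 5}. Their LTV values: -43, -27, -41, -39. Mean = -37.5.
Difference = -35 − (-37.5) = 2.5.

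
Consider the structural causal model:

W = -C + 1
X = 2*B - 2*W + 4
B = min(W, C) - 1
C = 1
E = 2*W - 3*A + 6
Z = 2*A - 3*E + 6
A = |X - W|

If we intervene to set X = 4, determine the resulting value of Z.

32

The intervention breaks the incoming arrows to X: X = 2*B - 2*W + 4 no longer applies, and X = 4.
W = -C + 1  [with C=1]  = 0
A = |X - W|  [with X=4, W=0]  = 4
E = 2*W - 3*A + 6  [with W=0, A=4]  = -6
Z = 2*A - 3*E + 6  [with A=4, E=-6]  = 32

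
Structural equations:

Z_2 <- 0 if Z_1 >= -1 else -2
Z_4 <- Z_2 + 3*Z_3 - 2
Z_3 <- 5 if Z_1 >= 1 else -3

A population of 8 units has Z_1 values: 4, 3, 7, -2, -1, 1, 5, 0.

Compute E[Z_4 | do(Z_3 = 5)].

do(Z_3=5) breaks Z_3's dependence on Z_1. With Z_3=5 fixed, Z_4 across the units is 13, 13, 13, 11, 13, 13, 13, 13, mean 12.75.

12.75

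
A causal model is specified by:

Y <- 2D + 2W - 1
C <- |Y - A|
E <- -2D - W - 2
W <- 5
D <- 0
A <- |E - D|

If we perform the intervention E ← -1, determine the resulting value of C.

The intervention breaks the incoming arrows to E: E <- -2D - W - 2 no longer applies, and E = -1.
A = |E - D|  [with E=-1, D=0]  = 1
Y = 2D + 2W - 1  [with D=0, W=5]  = 9
C = |Y - A|  [with Y=9, A=1]  = 8

8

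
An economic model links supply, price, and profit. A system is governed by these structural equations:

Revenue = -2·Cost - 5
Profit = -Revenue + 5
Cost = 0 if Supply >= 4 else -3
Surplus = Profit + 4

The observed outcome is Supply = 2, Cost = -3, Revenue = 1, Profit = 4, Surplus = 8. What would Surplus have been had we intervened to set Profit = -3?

Intervening sets Profit = -3 and removes its equation (Profit = -Revenue + 5).
Surplus = Profit + 4  [with Profit=-3]  = 1

1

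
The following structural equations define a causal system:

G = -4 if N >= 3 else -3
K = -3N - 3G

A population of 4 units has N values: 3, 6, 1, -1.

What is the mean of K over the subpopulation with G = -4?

E[K|G=-4] averages over only the 2 units with G=-4 (N = 3, 6): K = 3, -6, mean -1.5.

-1.5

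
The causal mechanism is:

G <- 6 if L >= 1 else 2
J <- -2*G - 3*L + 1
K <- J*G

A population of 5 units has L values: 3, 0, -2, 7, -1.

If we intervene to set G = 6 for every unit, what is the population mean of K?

The intervention sets G=6 in all 5 units regardless of L. Recomputing K per unit gives -120, -66, -30, -192, -48; average -91.2.

-91.2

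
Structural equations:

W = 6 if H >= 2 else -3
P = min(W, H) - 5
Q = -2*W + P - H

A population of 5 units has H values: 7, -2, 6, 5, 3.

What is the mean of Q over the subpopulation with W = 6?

-17.25

E[Q|W=6] averages over only the 4 units with W=6 (H = 7, 6, 5, 3): Q = -18, -17, -17, -17, mean -17.25.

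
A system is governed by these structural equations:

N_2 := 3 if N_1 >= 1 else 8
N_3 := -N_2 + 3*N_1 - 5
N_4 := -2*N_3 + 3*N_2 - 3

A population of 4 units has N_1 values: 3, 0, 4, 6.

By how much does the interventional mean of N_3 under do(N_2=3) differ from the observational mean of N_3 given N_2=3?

The intervention sets N_2=3 in all 4 units regardless of N_1. Recomputing N_3 per unit gives 1, -8, 4, 10; average 1.75.
E[N_3|N_2=3] averages over only the 3 units with N_2=3 (N_1 = 3, 4, 6): N_3 = 1, 4, 10, mean 5.
Difference = 1.75 − 5 = -3.25.

-3.25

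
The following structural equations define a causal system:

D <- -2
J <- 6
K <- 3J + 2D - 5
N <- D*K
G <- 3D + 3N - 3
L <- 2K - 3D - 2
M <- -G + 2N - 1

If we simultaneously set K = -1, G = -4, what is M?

7

Under do(K = -1, G = -4), each intervened variable's structural equation is replaced by its fixed value.
N = D*K  [with D=-2, K=-1]  = 2
M = -G + 2N - 1  [with G=-4, N=2]  = 7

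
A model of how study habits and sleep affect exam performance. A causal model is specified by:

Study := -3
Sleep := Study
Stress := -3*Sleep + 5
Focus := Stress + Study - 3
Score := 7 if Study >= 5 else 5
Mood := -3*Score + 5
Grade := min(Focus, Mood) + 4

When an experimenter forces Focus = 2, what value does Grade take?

The intervention breaks the incoming arrows to Focus: Focus := Stress + Study - 3 no longer applies, and Focus = 2.
Score = 7 if Study >= 5 else 5  [with Study=-3]  = 5
Mood = -3*Score + 5  [with Score=5]  = -10
Grade = min(Focus, Mood) + 4  [with Focus=2, Mood=-10]  = -6

-6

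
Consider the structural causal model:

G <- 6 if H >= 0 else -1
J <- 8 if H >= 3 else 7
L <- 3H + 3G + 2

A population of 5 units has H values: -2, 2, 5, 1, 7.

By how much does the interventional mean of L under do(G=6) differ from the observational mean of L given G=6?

do(G=6) breaks G's dependence on H. With G=6 fixed, L across the units is 14, 26, 35, 23, 41, mean 27.8.
Conditioning on G=6 selects the 4 unit(s) with H ∈ {2, 5, 1, 7}. Their L values: 26, 35, 23, 41. Mean = 31.25.
Difference = 27.8 − 31.25 = -3.45.

-3.45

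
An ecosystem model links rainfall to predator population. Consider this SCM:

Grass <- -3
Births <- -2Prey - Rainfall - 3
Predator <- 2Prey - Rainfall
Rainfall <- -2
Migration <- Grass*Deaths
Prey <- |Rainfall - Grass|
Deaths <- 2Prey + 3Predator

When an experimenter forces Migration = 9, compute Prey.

Intervening sets Migration = 9 and removes its equation (Migration <- Grass*Deaths).
Prey is not downstream of the intervention, so its value is determined by the original equations.
Prey = |Rainfall - Grass|  [with Rainfall=-2, Grass=-3]  = 1

1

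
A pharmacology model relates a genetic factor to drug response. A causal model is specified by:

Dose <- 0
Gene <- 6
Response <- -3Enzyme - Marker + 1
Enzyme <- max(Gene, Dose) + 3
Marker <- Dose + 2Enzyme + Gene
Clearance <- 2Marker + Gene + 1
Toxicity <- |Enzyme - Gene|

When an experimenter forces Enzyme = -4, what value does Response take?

do(Enzyme=-4) replaces the equation Enzyme <- max(Gene, Dose) + 3 with the constant Enzyme = -4.
Marker = Dose + 2Enzyme + Gene  [with Dose=0, Enzyme=-4, Gene=6]  = -2
Response = -3Enzyme - Marker + 1  [with Enzyme=-4, Marker=-2]  = 15

15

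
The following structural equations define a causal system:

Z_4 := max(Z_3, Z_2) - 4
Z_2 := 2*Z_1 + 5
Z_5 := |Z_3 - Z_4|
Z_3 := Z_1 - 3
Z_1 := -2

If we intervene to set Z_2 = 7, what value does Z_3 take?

-5

The intervention breaks the incoming arrows to Z_2: Z_2 := 2*Z_1 + 5 no longer applies, and Z_2 = 7.
Since Z_3 is not a descendant of the intervened variable, it is unaffected.
Z_3 = Z_1 - 3  [with Z_1=-2]  = -5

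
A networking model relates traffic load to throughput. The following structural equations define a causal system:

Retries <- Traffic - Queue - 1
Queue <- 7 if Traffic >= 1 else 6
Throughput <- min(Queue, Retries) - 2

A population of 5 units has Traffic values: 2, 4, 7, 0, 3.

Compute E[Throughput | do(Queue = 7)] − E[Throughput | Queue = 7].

do(Queue=7) breaks Queue's dependence on Traffic. With Queue=7 fixed, Throughput across the units is -8, -6, -3, -10, -7, mean -6.8.
Conditioning on Queue=7 selects the 4 unit(s) with Traffic ∈ {2, 4, 7, 3}. Their Throughput values: -8, -6, -3, -7. Mean = -6.
Difference = -6.8 − (-6) = -0.8.

-0.8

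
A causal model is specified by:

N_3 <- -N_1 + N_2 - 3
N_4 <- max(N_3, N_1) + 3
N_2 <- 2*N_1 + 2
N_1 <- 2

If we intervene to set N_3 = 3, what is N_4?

6

The intervention breaks the incoming arrows to N_3: N_3 <- -N_1 + N_2 - 3 no longer applies, and N_3 = 3.
N_4 = max(N_3, N_1) + 3  [with N_3=3, N_1=2]  = 6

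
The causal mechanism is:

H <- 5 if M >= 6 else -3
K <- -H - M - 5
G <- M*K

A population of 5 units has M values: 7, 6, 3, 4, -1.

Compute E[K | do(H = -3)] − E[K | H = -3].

Under do(H=-3), H's equation is replaced by H=-3 for every unit. Per-unit K: -9, -8, -5, -6, -1. Mean = -5.8.
E[K|H=-3] averages over only the 3 units with H=-3 (M = 3, 4, -1): K = -5, -6, -1, mean -4.
Difference = -5.8 − (-4) = -1.8.

-1.8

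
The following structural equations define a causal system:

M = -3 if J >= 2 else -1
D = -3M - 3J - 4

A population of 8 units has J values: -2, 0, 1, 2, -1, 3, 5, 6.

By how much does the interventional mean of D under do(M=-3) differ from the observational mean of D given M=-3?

Every unit gets M=-3 under the intervention. D values become 11, 5, 2, -1, 8, -4, -10, -13; E[D|do(M=-3)] = -0.25.
E[D|M=-3] averages over only the 4 units with M=-3 (J = 2, 3, 5, 6): D = -1, -4, -10, -13, mean -7.
Difference = -0.25 − (-7) = 6.75.

6.75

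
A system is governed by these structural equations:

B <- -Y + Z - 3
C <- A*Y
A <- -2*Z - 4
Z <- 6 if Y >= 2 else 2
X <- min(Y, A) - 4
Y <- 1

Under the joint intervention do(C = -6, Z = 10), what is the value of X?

-28

The joint intervention fixes C = -6, Z = 10, removing each variable's own equation.
A = -2*Z - 4  [with Z=10]  = -24
X = min(Y, A) - 4  [with Y=1, A=-24]  = -28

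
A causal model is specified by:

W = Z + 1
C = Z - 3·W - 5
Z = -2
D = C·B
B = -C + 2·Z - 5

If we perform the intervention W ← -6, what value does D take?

-220

do(W=-6) replaces the equation W = Z + 1 with the constant W = -6.
C = Z - 3·W - 5  [with Z=-2, W=-6]  = 11
B = -C + 2·Z - 5  [with C=11, Z=-2]  = -20
D = C·B  [with C=11, B=-20]  = -220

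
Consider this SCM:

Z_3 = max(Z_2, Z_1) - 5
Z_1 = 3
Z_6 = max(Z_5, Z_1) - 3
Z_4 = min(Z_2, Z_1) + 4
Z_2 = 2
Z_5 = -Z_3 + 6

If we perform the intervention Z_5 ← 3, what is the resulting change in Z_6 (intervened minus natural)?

-5

The intervention breaks the incoming arrows to Z_5: Z_5 = -Z_3 + 6 no longer applies, and Z_5 = 3.
Z_6 = max(Z_5, Z_1) - 3  [with Z_5=3, Z_1=3]  = 0
Without intervention: Z_3 = max(Z_2, Z_1) - 5  [with Z_2=2, Z_1=3]  = -2; Z_5 = -Z_3 + 6  [with Z_3=-2]  = 8; Z_6 = max(Z_5, Z_1) - 3  [with Z_5=8, Z_1=3]  = 5.
Change = 0 − 5 = -5.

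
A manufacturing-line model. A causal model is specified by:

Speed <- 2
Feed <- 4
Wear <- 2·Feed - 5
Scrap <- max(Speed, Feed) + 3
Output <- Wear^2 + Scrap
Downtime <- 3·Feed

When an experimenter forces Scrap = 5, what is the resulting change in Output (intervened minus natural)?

-2

Intervening sets Scrap = 5 and removes its equation (Scrap <- max(Speed, Feed) + 3).
Wear = 2·Feed - 5  [with Feed=4]  = 3
Output = Wear^2 + Scrap  [with Wear=3, Scrap=5]  = 14
Without intervention: Wear = 2·Feed - 5  [with Feed=4]  = 3; Scrap = max(Speed, Feed) + 3  [with Speed=2, Feed=4]  = 7; Output = Wear^2 + Scrap  [with Wear=3, Scrap=7]  = 16.
Change = 14 − 16 = -2.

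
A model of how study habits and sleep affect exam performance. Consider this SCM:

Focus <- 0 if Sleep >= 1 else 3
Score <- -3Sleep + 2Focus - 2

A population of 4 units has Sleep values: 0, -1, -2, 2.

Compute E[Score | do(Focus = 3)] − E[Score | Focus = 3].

Under do(Focus=3), Focus's equation is replaced by Focus=3 for every unit. Per-unit Score: 4, 7, 10, -2. Mean = 4.75.
Observing Focus=3 restricts to units where Focus's equation naturally yields 3: Sleep ∈ {0, -1, -2}. In that subpopulation Score = 4, 7, 10, mean 7.
Difference = 4.75 − 7 = -2.25.

-2.25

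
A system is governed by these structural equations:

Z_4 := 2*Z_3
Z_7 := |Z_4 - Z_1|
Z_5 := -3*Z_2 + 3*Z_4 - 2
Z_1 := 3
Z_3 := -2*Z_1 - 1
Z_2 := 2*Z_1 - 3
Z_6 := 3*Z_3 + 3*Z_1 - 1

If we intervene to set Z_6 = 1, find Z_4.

do(Z_6=1) replaces the equation Z_6 := 3*Z_3 + 3*Z_1 - 1 with the constant Z_6 = 1.
No directed path runs from Z_6 to Z_4, so Z_4 keeps its natural value.
Z_3 = -2*Z_1 - 1  [with Z_1=3]  = -7
Z_4 = 2*Z_3  [with Z_3=-7]  = -14

-14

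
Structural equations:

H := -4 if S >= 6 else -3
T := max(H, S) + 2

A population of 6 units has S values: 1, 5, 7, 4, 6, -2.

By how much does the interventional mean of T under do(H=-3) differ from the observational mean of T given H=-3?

Every unit gets H=-3 under the intervention. T values become 3, 7, 9, 6, 8, 0; E[T|do(H=-3)] = 5.5.
E[T|H=-3] averages over only the 4 units with H=-3 (S = 1, 5, 4, -2): T = 3, 7, 6, 0, mean 4.
Difference = 5.5 − 4 = 1.5.

1.5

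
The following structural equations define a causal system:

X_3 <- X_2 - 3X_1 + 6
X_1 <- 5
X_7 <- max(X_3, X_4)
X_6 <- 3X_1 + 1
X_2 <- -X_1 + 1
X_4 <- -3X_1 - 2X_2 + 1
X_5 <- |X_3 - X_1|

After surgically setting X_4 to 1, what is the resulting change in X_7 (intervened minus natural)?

7

The intervention breaks the incoming arrows to X_4: X_4 <- -3X_1 - 2X_2 + 1 no longer applies, and X_4 = 1.
X_2 = -X_1 + 1  [with X_1=5]  = -4
X_3 = X_2 - 3X_1 + 6  [with X_2=-4, X_1=5]  = -13
X_7 = max(X_3, X_4)  [with X_3=-13, X_4=1]  = 1
Without intervention: X_2 = -X_1 + 1  [with X_1=5]  = -4; X_3 = X_2 - 3X_1 + 6  [with X_2=-4, X_1=5]  = -13; X_4 = -3X_1 - 2X_2 + 1  [with X_1=5, X_2=-4]  = -6; X_7 = max(X_3, X_4)  [with X_3=-13, X_4=-6]  = -6.
Change = 1 − (-6) = 7.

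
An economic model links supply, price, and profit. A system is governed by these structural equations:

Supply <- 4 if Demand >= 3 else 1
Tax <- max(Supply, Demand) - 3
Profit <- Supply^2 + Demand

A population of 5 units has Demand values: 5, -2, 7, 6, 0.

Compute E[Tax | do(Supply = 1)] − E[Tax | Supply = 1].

3

Every unit gets Supply=1 under the intervention. Tax values become 2, -2, 4, 3, -2; E[Tax|do(Supply=1)] = 1.
Observing Supply=1 restricts to units where Supply's equation naturally yields 1: Demand ∈ {-2, 0}. In that subpopulation Tax = -2, -2, mean -2.
Difference = 1 − (-2) = 3.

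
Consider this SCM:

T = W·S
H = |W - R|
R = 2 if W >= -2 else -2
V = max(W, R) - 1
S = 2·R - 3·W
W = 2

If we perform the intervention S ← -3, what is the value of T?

The intervention breaks the incoming arrows to S: S = 2·R - 3·W no longer applies, and S = -3.
T = W·S  [with W=2, S=-3]  = -6

-6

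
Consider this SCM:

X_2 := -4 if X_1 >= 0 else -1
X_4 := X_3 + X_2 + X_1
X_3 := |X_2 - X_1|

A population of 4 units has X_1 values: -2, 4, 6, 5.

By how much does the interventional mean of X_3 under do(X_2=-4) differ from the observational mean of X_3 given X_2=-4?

Every unit gets X_2=-4 under the intervention. X_3 values become 2, 8, 10, 9; E[X_3|do(X_2=-4)] = 7.25.
E[X_3|X_2=-4] averages over only the 3 units with X_2=-4 (X_1 = 4, 6, 5): X_3 = 8, 10, 9, mean 9.
Difference = 7.25 − 9 = -1.75.

-1.75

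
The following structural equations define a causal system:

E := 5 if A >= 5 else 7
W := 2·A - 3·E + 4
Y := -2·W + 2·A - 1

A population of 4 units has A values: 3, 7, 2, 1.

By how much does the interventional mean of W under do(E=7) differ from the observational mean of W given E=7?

2.5

The intervention sets E=7 in all 4 units regardless of A. Recomputing W per unit gives -11, -3, -13, -15; average -10.5.
Observing E=7 restricts to units where E's equation naturally yields 7: A ∈ {3, 2, 1}. In that subpopulation W = -11, -13, -15, mean -13.
Difference = -10.5 − (-13) = 2.5.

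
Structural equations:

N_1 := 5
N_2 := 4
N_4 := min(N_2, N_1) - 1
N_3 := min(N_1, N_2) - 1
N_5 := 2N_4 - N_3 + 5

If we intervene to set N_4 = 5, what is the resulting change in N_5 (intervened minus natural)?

Intervening sets N_4 = 5 and removes its equation (N_4 := min(N_2, N_1) - 1).
N_3 = min(N_1, N_2) - 1  [with N_1=5, N_2=4]  = 3
N_5 = 2N_4 - N_3 + 5  [with N_4=5, N_3=3]  = 12
Without intervention: N_3 = min(N_1, N_2) - 1  [with N_1=5, N_2=4]  = 3; N_4 = min(N_2, N_1) - 1  [with N_2=4, N_1=5]  = 3; N_5 = 2N_4 - N_3 + 5  [with N_4=3, N_3=3]  = 8.
Change = 12 − 8 = 4.

4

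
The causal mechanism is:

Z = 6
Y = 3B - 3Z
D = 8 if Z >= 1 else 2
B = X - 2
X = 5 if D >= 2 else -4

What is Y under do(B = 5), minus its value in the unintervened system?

6

Intervening sets B = 5 and removes its equation (B = X - 2).
Y = 3B - 3Z  [with B=5, Z=6]  = -3
Without intervention: D = 8 if Z >= 1 else 2  [with Z=6]  = 8; X = 5 if D >= 2 else -4  [with D=8]  = 5; B = X - 2  [with X=5]  = 3; Y = 3B - 3Z  [with B=3, Z=6]  = -9.
Change = -3 − (-9) = 6.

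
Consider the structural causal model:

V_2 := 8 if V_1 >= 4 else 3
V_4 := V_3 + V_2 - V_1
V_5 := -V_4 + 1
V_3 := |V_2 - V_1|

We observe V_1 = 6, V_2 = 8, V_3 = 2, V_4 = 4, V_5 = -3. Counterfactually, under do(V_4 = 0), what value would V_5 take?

Intervening sets V_4 = 0 and removes its equation (V_4 := V_3 + V_2 - V_1).
V_5 = -V_4 + 1  [with V_4=0]  = 1

1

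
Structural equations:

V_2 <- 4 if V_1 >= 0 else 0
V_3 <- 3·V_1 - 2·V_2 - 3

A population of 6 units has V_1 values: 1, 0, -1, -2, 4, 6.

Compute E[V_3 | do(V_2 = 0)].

Under do(V_2=0), V_2's equation is replaced by V_2=0 for every unit. Per-unit V_3: 0, -3, -6, -9, 9, 15. Mean = 1.

1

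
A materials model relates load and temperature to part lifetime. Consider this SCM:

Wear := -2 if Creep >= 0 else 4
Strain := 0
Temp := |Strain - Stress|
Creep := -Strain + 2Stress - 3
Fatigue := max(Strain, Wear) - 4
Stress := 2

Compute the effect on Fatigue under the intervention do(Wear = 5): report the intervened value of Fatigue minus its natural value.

The intervention breaks the incoming arrows to Wear: Wear := -2 if Creep >= 0 else 4 no longer applies, and Wear = 5.
Fatigue = max(Strain, Wear) - 4  [with Strain=0, Wear=5]  = 1
Without intervention: Creep = -Strain + 2Stress - 3  [with Strain=0, Stress=2]  = 1; Wear = -2 if Creep >= 0 else 4  [with Creep=1]  = -2; Fatigue = max(Strain, Wear) - 4  [with Strain=0, Wear=-2]  = -4.
Change = 1 − (-4) = 5.

5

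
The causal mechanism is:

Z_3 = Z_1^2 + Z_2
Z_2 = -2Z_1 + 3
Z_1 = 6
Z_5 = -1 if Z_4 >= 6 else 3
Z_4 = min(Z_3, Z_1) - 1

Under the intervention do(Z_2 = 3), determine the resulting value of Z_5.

do(Z_2=3) replaces the equation Z_2 = -2Z_1 + 3 with the constant Z_2 = 3.
Z_3 = Z_1^2 + Z_2  [with Z_1=6, Z_2=3]  = 39
Z_4 = min(Z_3, Z_1) - 1  [with Z_3=39, Z_1=6]  = 5
Z_5 = -1 if Z_4 >= 6 else 3  [with Z_4=5]  = 3

3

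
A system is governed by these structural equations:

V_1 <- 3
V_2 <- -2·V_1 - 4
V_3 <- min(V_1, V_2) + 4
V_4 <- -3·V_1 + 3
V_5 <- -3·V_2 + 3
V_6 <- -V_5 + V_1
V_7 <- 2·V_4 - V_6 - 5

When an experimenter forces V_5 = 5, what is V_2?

Under do(V_5=5), the mechanism V_5 <- -3·V_2 + 3 is discarded; V_5 is fixed at 5.
No directed path runs from V_5 to V_2, so V_2 keeps its natural value.
V_2 = -2·V_1 - 4  [with V_1=3]  = -10

-10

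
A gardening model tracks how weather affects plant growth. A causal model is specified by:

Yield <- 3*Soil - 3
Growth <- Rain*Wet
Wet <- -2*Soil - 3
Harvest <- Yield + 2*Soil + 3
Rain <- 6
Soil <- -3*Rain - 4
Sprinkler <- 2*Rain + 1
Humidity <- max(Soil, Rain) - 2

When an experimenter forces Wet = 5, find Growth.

30

Intervening sets Wet = 5 and removes its equation (Wet <- -2*Soil - 3).
Growth = Rain*Wet  [with Rain=6, Wet=5]  = 30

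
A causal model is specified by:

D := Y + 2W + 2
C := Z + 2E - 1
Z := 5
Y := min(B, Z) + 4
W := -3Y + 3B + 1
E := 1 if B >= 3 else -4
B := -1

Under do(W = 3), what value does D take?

11

The intervention breaks the incoming arrows to W: W := -3Y + 3B + 1 no longer applies, and W = 3.
Y = min(B, Z) + 4  [with B=-1, Z=5]  = 3
D = Y + 2W + 2  [with Y=3, W=3]  = 11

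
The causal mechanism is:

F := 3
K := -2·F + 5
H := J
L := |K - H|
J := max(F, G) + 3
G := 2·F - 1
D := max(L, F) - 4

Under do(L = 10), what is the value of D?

Intervening sets L = 10 and removes its equation (L := |K - H|).
D = max(L, F) - 4  [with L=10, F=3]  = 6

6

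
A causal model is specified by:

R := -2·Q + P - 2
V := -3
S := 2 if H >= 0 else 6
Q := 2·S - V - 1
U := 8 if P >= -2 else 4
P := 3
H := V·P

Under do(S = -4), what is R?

13

The intervention breaks the incoming arrows to S: S := 2 if H >= 0 else 6 no longer applies, and S = -4.
Q = 2·S - V - 1  [with S=-4, V=-3]  = -6
R = -2·Q + P - 2  [with Q=-6, P=3]  = 13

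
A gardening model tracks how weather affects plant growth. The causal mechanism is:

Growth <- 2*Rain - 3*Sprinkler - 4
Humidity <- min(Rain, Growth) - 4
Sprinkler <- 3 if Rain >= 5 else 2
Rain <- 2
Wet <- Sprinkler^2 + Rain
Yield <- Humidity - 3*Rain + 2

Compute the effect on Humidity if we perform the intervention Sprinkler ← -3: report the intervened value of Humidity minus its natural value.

8

do(Sprinkler=-3) replaces the equation Sprinkler <- 3 if Rain >= 5 else 2 with the constant Sprinkler = -3.
Growth = 2*Rain - 3*Sprinkler - 4  [with Rain=2, Sprinkler=-3]  = 9
Humidity = min(Rain, Growth) - 4  [with Rain=2, Growth=9]  = -2
Without intervention: Sprinkler = 3 if Rain >= 5 else 2  [with Rain=2]  = 2; Growth = 2*Rain - 3*Sprinkler - 4  [with Rain=2, Sprinkler=2]  = -6; Humidity = min(Rain, Growth) - 4  [with Rain=2, Growth=-6]  = -10.
Change = -2 − (-10) = 8.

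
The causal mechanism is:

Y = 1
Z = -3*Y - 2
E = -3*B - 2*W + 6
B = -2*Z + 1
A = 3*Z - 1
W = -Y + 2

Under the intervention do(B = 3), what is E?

Intervening sets B = 3 and removes its equation (B = -2*Z + 1).
W = -Y + 2  [with Y=1]  = 1
E = -3*B - 2*W + 6  [with B=3, W=1]  = -5

-5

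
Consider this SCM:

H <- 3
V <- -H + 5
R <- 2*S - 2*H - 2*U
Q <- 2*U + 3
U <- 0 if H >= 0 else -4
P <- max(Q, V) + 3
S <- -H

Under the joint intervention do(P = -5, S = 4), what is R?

2

The joint intervention fixes P = -5, S = 4, removing each variable's own equation.
U = 0 if H >= 0 else -4  [with H=3]  = 0
R = 2*S - 2*H - 2*U  [with S=4, H=3, U=0]  = 2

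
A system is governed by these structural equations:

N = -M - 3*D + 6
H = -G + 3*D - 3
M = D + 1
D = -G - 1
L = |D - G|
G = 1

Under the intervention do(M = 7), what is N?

The intervention breaks the incoming arrows to M: M = D + 1 no longer applies, and M = 7.
D = -G - 1  [with G=1]  = -2
N = -M - 3*D + 6  [with M=7, D=-2]  = 5

5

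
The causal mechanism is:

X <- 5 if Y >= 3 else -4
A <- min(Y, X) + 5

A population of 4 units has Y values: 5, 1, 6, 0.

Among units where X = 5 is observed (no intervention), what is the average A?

10

E[A|X=5] averages over only the 2 units with X=5 (Y = 5, 6): A = 10, 10, mean 10.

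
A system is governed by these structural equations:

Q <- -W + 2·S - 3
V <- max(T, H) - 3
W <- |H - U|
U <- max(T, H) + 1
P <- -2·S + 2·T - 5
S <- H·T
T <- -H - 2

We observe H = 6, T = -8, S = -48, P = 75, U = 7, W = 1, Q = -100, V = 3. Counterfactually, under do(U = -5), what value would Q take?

-110

Under do(U=-5), the mechanism U <- max(T, H) + 1 is discarded; U is fixed at -5.
T = -H - 2  [with H=6]  = -8
S = H·T  [with H=6, T=-8]  = -48
W = |H - U|  [with H=6, U=-5]  = 11
Q = -W + 2·S - 3  [with W=11, S=-48]  = -110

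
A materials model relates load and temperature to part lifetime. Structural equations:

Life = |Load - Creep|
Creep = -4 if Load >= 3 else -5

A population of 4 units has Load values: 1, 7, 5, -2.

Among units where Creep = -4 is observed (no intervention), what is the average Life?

10

E[Life|Creep=-4] averages over only the 2 units with Creep=-4 (Load = 7, 5): Life = 11, 9, mean 10.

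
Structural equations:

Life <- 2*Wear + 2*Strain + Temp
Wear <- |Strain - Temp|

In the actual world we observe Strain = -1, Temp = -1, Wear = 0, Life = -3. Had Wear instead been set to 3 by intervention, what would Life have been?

The intervention breaks the incoming arrows to Wear: Wear <- |Strain - Temp| no longer applies, and Wear = 3.
Life = 2*Wear + 2*Strain + Temp  [with Wear=3, Strain=-1, Temp=-1]  = 3

3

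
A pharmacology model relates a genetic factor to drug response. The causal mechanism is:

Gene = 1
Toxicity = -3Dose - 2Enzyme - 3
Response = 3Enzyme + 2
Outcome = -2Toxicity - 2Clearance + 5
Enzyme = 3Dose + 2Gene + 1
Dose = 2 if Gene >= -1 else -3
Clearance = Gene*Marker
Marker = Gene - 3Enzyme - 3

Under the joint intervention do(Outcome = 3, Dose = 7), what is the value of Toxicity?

The joint intervention fixes Outcome = 3, Dose = 7, removing each variable's own equation.
Enzyme = 3Dose + 2Gene + 1  [with Dose=7, Gene=1]  = 24
Toxicity = -3Dose - 2Enzyme - 3  [with Dose=7, Enzyme=24]  = -72

-72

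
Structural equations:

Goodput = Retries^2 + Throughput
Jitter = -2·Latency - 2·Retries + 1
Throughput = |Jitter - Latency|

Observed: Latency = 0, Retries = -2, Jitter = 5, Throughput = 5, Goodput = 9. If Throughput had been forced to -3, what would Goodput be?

Intervening sets Throughput = -3 and removes its equation (Throughput = |Jitter - Latency|).
Goodput = Retries^2 + Throughput  [with Retries=-2, Throughput=-3]  = 1

1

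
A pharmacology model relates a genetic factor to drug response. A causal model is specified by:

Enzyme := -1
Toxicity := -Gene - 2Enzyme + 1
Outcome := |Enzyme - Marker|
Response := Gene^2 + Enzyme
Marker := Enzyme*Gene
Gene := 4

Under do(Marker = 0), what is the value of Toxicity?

do(Marker=0) replaces the equation Marker := Enzyme*Gene with the constant Marker = 0.
Toxicity is not downstream of the intervention, so its value is determined by the original equations.
Toxicity = -Gene - 2Enzyme + 1  [with Gene=4, Enzyme=-1]  = -1

-1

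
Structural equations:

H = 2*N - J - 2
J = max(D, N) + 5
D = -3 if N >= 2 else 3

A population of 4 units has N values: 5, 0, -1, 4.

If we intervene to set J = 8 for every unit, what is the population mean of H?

The intervention sets J=8 in all 4 units regardless of N. Recomputing H per unit gives 0, -10, -12, -2; average -6.

-6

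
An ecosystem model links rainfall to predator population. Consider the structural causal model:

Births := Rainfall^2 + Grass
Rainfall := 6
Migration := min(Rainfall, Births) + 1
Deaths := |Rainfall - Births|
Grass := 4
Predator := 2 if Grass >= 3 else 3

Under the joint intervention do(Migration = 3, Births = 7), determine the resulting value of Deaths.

Setting Migration = 3, Births = 7 by intervention discards those variables' equations.
Deaths = |Rainfall - Births|  [with Rainfall=6, Births=7]  = 1

1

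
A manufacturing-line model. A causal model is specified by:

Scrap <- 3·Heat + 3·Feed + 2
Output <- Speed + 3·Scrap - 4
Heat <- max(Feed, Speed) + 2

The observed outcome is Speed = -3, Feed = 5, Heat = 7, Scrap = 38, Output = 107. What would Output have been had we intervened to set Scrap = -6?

Intervening sets Scrap = -6 and removes its equation (Scrap <- 3·Heat + 3·Feed + 2).
Output = Speed + 3·Scrap - 4  [with Speed=-3, Scrap=-6]  = -25

-25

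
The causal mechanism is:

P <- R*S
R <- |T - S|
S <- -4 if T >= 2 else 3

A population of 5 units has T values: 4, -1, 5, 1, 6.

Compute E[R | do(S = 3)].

Every unit gets S=3 under the intervention. R values become 1, 4, 2, 2, 3; E[R|do(S=3)] = 2.4.

2.4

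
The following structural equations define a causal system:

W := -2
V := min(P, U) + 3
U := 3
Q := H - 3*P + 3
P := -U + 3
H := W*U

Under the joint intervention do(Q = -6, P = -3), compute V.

Under do(Q = -6, P = -3), each intervened variable's structural equation is replaced by its fixed value.
V = min(P, U) + 3  [with P=-3, U=3]  = 0

0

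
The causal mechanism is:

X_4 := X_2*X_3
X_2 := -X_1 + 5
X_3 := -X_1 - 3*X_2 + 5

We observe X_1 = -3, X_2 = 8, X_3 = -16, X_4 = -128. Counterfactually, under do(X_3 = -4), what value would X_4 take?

-32

The intervention breaks the incoming arrows to X_3: X_3 := -X_1 - 3*X_2 + 5 no longer applies, and X_3 = -4.
X_2 = -X_1 + 5  [with X_1=-3]  = 8
X_4 = X_2*X_3  [with X_2=8, X_3=-4]  = -32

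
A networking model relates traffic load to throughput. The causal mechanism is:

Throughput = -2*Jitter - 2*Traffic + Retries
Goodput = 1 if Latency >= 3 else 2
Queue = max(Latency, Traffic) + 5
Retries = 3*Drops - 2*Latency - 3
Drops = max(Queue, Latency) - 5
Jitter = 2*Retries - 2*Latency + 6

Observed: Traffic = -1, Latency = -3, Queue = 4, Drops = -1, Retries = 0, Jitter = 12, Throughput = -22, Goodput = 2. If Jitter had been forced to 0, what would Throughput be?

2

Intervening sets Jitter = 0 and removes its equation (Jitter = 2*Retries - 2*Latency + 6).
Queue = max(Latency, Traffic) + 5  [with Latency=-3, Traffic=-1]  = 4
Drops = max(Queue, Latency) - 5  [with Queue=4, Latency=-3]  = -1
Retries = 3*Drops - 2*Latency - 3  [with Drops=-1, Latency=-3]  = 0
Throughput = -2*Jitter - 2*Traffic + Retries  [with Jitter=0, Traffic=-1, Retries=0]  = 2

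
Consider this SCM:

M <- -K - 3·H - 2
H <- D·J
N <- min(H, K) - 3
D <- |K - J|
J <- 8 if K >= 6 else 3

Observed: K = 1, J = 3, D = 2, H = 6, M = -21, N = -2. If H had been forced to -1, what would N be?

Under do(H=-1), the mechanism H <- D·J is discarded; H is fixed at -1.
N = min(H, K) - 3  [with H=-1, K=1]  = -4

-4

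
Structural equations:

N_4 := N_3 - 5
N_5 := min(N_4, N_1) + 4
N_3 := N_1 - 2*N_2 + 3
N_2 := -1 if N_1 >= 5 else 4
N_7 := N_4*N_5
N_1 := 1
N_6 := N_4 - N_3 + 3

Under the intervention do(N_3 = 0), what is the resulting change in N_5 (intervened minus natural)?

do(N_3=0) replaces the equation N_3 := N_1 - 2*N_2 + 3 with the constant N_3 = 0.
N_4 = N_3 - 5  [with N_3=0]  = -5
N_5 = min(N_4, N_1) + 4  [with N_4=-5, N_1=1]  = -1
Without intervention: N_2 = -1 if N_1 >= 5 else 4  [with N_1=1]  = 4; N_3 = N_1 - 2*N_2 + 3  [with N_1=1, N_2=4]  = -4; N_4 = N_3 - 5  [with N_3=-4]  = -9; N_5 = min(N_4, N_1) + 4  [with N_4=-9, N_1=1]  = -5.
Change = -1 − (-5) = 4.

4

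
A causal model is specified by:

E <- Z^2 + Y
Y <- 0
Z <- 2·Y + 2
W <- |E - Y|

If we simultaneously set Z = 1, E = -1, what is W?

1

Setting Z = 1, E = -1 by intervention discards those variables' equations.
W = |E - Y|  [with E=-1, Y=0]  = 1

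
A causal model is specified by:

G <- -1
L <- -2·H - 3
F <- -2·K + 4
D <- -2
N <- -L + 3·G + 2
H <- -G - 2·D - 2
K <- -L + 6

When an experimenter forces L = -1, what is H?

Under do(L=-1), the mechanism L <- -2·H - 3 is discarded; L is fixed at -1.
Since H is not a descendant of the intervened variable, it is unaffected.
H = -G - 2·D - 2  [with G=-1, D=-2]  = 3

3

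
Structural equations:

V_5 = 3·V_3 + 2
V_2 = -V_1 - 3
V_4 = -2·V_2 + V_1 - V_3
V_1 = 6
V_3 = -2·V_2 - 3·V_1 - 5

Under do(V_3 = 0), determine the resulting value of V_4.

24

The intervention breaks the incoming arrows to V_3: V_3 = -2·V_2 - 3·V_1 - 5 no longer applies, and V_3 = 0.
V_2 = -V_1 - 3  [with V_1=6]  = -9
V_4 = -2·V_2 + V_1 - V_3  [with V_2=-9, V_1=6, V_3=0]  = 24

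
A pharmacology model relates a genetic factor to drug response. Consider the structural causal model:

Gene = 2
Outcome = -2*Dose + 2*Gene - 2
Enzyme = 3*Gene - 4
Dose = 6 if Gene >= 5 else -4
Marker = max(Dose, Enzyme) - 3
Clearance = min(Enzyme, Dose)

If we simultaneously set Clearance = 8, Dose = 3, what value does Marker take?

0

Setting Clearance = 8, Dose = 3 by intervention discards those variables' equations.
Enzyme = 3*Gene - 4  [with Gene=2]  = 2
Marker = max(Dose, Enzyme) - 3  [with Dose=3, Enzyme=2]  = 0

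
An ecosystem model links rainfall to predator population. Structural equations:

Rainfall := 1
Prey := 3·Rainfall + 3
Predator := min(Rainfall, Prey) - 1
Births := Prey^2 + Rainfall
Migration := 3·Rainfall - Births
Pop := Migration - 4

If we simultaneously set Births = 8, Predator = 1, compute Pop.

-9

The joint intervention fixes Births = 8, Predator = 1, removing each variable's own equation.
Migration = 3·Rainfall - Births  [with Rainfall=1, Births=8]  = -5
Pop = Migration - 4  [with Migration=-5]  = -9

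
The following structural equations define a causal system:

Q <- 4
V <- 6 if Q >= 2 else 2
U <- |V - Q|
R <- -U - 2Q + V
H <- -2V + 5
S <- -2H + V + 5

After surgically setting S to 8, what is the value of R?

-4

do(S=8) replaces the equation S <- -2H + V + 5 with the constant S = 8.
No directed path runs from S to R, so R keeps its natural value.
V = 6 if Q >= 2 else 2  [with Q=4]  = 6
U = |V - Q|  [with V=6, Q=4]  = 2
R = -U - 2Q + V  [with U=2, Q=4, V=6]  = -4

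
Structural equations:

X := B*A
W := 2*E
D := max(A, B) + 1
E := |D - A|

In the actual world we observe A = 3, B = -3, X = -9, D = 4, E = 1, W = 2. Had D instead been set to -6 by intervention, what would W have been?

Under do(D=-6), the mechanism D := max(A, B) + 1 is discarded; D is fixed at -6.
E = |D - A|  [with D=-6, A=3]  = 9
W = 2*E  [with E=9]  = 18

18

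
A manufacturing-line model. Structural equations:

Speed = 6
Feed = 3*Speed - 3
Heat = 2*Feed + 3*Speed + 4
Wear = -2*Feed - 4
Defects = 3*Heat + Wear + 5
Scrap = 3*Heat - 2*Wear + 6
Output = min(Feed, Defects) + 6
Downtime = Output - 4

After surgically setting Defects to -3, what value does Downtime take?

do(Defects=-3) replaces the equation Defects = 3*Heat + Wear + 5 with the constant Defects = -3.
Feed = 3*Speed - 3  [with Speed=6]  = 15
Output = min(Feed, Defects) + 6  [with Feed=15, Defects=-3]  = 3
Downtime = Output - 4  [with Output=3]  = -1

-1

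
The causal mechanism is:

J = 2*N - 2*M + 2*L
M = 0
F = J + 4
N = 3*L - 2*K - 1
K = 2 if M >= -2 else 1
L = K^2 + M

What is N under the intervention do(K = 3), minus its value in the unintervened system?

13

Under do(K=3), the mechanism K = 2 if M >= -2 else 1 is discarded; K is fixed at 3.
L = K^2 + M  [with K=3, M=0]  = 9
N = 3*L - 2*K - 1  [with L=9, K=3]  = 20
Without intervention: K = 2 if M >= -2 else 1  [with M=0]  = 2; L = K^2 + M  [with K=2, M=0]  = 4; N = 3*L - 2*K - 1  [with L=4, K=2]  = 7.
Change = 20 − 7 = 13.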